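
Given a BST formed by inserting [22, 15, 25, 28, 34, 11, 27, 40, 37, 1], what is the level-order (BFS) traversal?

Tree insertion order: [22, 15, 25, 28, 34, 11, 27, 40, 37, 1]
Tree (level-order array): [22, 15, 25, 11, None, None, 28, 1, None, 27, 34, None, None, None, None, None, 40, 37]
BFS from the root, enqueuing left then right child of each popped node:
  queue [22] -> pop 22, enqueue [15, 25], visited so far: [22]
  queue [15, 25] -> pop 15, enqueue [11], visited so far: [22, 15]
  queue [25, 11] -> pop 25, enqueue [28], visited so far: [22, 15, 25]
  queue [11, 28] -> pop 11, enqueue [1], visited so far: [22, 15, 25, 11]
  queue [28, 1] -> pop 28, enqueue [27, 34], visited so far: [22, 15, 25, 11, 28]
  queue [1, 27, 34] -> pop 1, enqueue [none], visited so far: [22, 15, 25, 11, 28, 1]
  queue [27, 34] -> pop 27, enqueue [none], visited so far: [22, 15, 25, 11, 28, 1, 27]
  queue [34] -> pop 34, enqueue [40], visited so far: [22, 15, 25, 11, 28, 1, 27, 34]
  queue [40] -> pop 40, enqueue [37], visited so far: [22, 15, 25, 11, 28, 1, 27, 34, 40]
  queue [37] -> pop 37, enqueue [none], visited so far: [22, 15, 25, 11, 28, 1, 27, 34, 40, 37]
Result: [22, 15, 25, 11, 28, 1, 27, 34, 40, 37]


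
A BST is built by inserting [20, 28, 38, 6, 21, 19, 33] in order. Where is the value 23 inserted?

Starting tree (level order): [20, 6, 28, None, 19, 21, 38, None, None, None, None, 33]
Insertion path: 20 -> 28 -> 21
Result: insert 23 as right child of 21
Final tree (level order): [20, 6, 28, None, 19, 21, 38, None, None, None, 23, 33]


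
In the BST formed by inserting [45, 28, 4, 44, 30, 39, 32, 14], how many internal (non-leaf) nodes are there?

Tree built from: [45, 28, 4, 44, 30, 39, 32, 14]
Tree (level-order array): [45, 28, None, 4, 44, None, 14, 30, None, None, None, None, 39, 32]
Rule: An internal node has at least one child.
Per-node child counts:
  node 45: 1 child(ren)
  node 28: 2 child(ren)
  node 4: 1 child(ren)
  node 14: 0 child(ren)
  node 44: 1 child(ren)
  node 30: 1 child(ren)
  node 39: 1 child(ren)
  node 32: 0 child(ren)
Matching nodes: [45, 28, 4, 44, 30, 39]
Count of internal (non-leaf) nodes: 6


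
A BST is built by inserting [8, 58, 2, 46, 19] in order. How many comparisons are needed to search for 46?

Search path for 46: 8 -> 58 -> 46
Found: True
Comparisons: 3


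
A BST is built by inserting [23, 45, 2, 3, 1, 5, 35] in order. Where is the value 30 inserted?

Starting tree (level order): [23, 2, 45, 1, 3, 35, None, None, None, None, 5]
Insertion path: 23 -> 45 -> 35
Result: insert 30 as left child of 35
Final tree (level order): [23, 2, 45, 1, 3, 35, None, None, None, None, 5, 30]


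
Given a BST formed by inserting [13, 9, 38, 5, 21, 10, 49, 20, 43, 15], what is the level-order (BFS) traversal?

Tree insertion order: [13, 9, 38, 5, 21, 10, 49, 20, 43, 15]
Tree (level-order array): [13, 9, 38, 5, 10, 21, 49, None, None, None, None, 20, None, 43, None, 15]
BFS from the root, enqueuing left then right child of each popped node:
  queue [13] -> pop 13, enqueue [9, 38], visited so far: [13]
  queue [9, 38] -> pop 9, enqueue [5, 10], visited so far: [13, 9]
  queue [38, 5, 10] -> pop 38, enqueue [21, 49], visited so far: [13, 9, 38]
  queue [5, 10, 21, 49] -> pop 5, enqueue [none], visited so far: [13, 9, 38, 5]
  queue [10, 21, 49] -> pop 10, enqueue [none], visited so far: [13, 9, 38, 5, 10]
  queue [21, 49] -> pop 21, enqueue [20], visited so far: [13, 9, 38, 5, 10, 21]
  queue [49, 20] -> pop 49, enqueue [43], visited so far: [13, 9, 38, 5, 10, 21, 49]
  queue [20, 43] -> pop 20, enqueue [15], visited so far: [13, 9, 38, 5, 10, 21, 49, 20]
  queue [43, 15] -> pop 43, enqueue [none], visited so far: [13, 9, 38, 5, 10, 21, 49, 20, 43]
  queue [15] -> pop 15, enqueue [none], visited so far: [13, 9, 38, 5, 10, 21, 49, 20, 43, 15]
Result: [13, 9, 38, 5, 10, 21, 49, 20, 43, 15]


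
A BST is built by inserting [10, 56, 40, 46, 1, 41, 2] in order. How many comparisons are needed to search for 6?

Search path for 6: 10 -> 1 -> 2
Found: False
Comparisons: 3


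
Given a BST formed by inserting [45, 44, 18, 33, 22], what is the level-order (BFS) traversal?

Tree insertion order: [45, 44, 18, 33, 22]
Tree (level-order array): [45, 44, None, 18, None, None, 33, 22]
BFS from the root, enqueuing left then right child of each popped node:
  queue [45] -> pop 45, enqueue [44], visited so far: [45]
  queue [44] -> pop 44, enqueue [18], visited so far: [45, 44]
  queue [18] -> pop 18, enqueue [33], visited so far: [45, 44, 18]
  queue [33] -> pop 33, enqueue [22], visited so far: [45, 44, 18, 33]
  queue [22] -> pop 22, enqueue [none], visited so far: [45, 44, 18, 33, 22]
Result: [45, 44, 18, 33, 22]


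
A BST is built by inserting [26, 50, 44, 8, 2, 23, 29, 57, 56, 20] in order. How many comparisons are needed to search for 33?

Search path for 33: 26 -> 50 -> 44 -> 29
Found: False
Comparisons: 4


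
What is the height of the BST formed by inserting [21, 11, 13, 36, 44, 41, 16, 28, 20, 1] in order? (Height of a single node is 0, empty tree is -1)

Insertion order: [21, 11, 13, 36, 44, 41, 16, 28, 20, 1]
Tree (level-order array): [21, 11, 36, 1, 13, 28, 44, None, None, None, 16, None, None, 41, None, None, 20]
Compute height bottom-up (empty subtree = -1):
  height(1) = 1 + max(-1, -1) = 0
  height(20) = 1 + max(-1, -1) = 0
  height(16) = 1 + max(-1, 0) = 1
  height(13) = 1 + max(-1, 1) = 2
  height(11) = 1 + max(0, 2) = 3
  height(28) = 1 + max(-1, -1) = 0
  height(41) = 1 + max(-1, -1) = 0
  height(44) = 1 + max(0, -1) = 1
  height(36) = 1 + max(0, 1) = 2
  height(21) = 1 + max(3, 2) = 4
Height = 4


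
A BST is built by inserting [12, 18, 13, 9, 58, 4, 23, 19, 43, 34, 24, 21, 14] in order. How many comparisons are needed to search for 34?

Search path for 34: 12 -> 18 -> 58 -> 23 -> 43 -> 34
Found: True
Comparisons: 6


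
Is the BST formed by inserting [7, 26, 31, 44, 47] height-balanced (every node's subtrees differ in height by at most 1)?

Tree (level-order array): [7, None, 26, None, 31, None, 44, None, 47]
Definition: a tree is height-balanced if, at every node, |h(left) - h(right)| <= 1 (empty subtree has height -1).
Bottom-up per-node check:
  node 47: h_left=-1, h_right=-1, diff=0 [OK], height=0
  node 44: h_left=-1, h_right=0, diff=1 [OK], height=1
  node 31: h_left=-1, h_right=1, diff=2 [FAIL (|-1-1|=2 > 1)], height=2
  node 26: h_left=-1, h_right=2, diff=3 [FAIL (|-1-2|=3 > 1)], height=3
  node 7: h_left=-1, h_right=3, diff=4 [FAIL (|-1-3|=4 > 1)], height=4
Node 31 violates the condition: |-1 - 1| = 2 > 1.
Result: Not balanced


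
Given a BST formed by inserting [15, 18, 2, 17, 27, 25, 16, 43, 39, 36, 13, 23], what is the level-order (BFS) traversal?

Tree insertion order: [15, 18, 2, 17, 27, 25, 16, 43, 39, 36, 13, 23]
Tree (level-order array): [15, 2, 18, None, 13, 17, 27, None, None, 16, None, 25, 43, None, None, 23, None, 39, None, None, None, 36]
BFS from the root, enqueuing left then right child of each popped node:
  queue [15] -> pop 15, enqueue [2, 18], visited so far: [15]
  queue [2, 18] -> pop 2, enqueue [13], visited so far: [15, 2]
  queue [18, 13] -> pop 18, enqueue [17, 27], visited so far: [15, 2, 18]
  queue [13, 17, 27] -> pop 13, enqueue [none], visited so far: [15, 2, 18, 13]
  queue [17, 27] -> pop 17, enqueue [16], visited so far: [15, 2, 18, 13, 17]
  queue [27, 16] -> pop 27, enqueue [25, 43], visited so far: [15, 2, 18, 13, 17, 27]
  queue [16, 25, 43] -> pop 16, enqueue [none], visited so far: [15, 2, 18, 13, 17, 27, 16]
  queue [25, 43] -> pop 25, enqueue [23], visited so far: [15, 2, 18, 13, 17, 27, 16, 25]
  queue [43, 23] -> pop 43, enqueue [39], visited so far: [15, 2, 18, 13, 17, 27, 16, 25, 43]
  queue [23, 39] -> pop 23, enqueue [none], visited so far: [15, 2, 18, 13, 17, 27, 16, 25, 43, 23]
  queue [39] -> pop 39, enqueue [36], visited so far: [15, 2, 18, 13, 17, 27, 16, 25, 43, 23, 39]
  queue [36] -> pop 36, enqueue [none], visited so far: [15, 2, 18, 13, 17, 27, 16, 25, 43, 23, 39, 36]
Result: [15, 2, 18, 13, 17, 27, 16, 25, 43, 23, 39, 36]


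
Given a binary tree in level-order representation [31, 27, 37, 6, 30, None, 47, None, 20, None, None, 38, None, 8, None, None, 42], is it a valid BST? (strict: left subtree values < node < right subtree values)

Level-order array: [31, 27, 37, 6, 30, None, 47, None, 20, None, None, 38, None, 8, None, None, 42]
Validate using subtree bounds (lo, hi): at each node, require lo < value < hi,
then recurse left with hi=value and right with lo=value.
Preorder trace (stopping at first violation):
  at node 31 with bounds (-inf, +inf): OK
  at node 27 with bounds (-inf, 31): OK
  at node 6 with bounds (-inf, 27): OK
  at node 20 with bounds (6, 27): OK
  at node 8 with bounds (6, 20): OK
  at node 30 with bounds (27, 31): OK
  at node 37 with bounds (31, +inf): OK
  at node 47 with bounds (37, +inf): OK
  at node 38 with bounds (37, 47): OK
  at node 42 with bounds (38, 47): OK
No violation found at any node.
Result: Valid BST


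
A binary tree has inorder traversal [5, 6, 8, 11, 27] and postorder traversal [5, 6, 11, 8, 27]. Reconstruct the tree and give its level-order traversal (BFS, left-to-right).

Inorder:   [5, 6, 8, 11, 27]
Postorder: [5, 6, 11, 8, 27]
Algorithm: postorder visits root last, so walk postorder right-to-left;
each value is the root of the current inorder slice — split it at that
value, recurse on the right subtree first, then the left.
Recursive splits:
  root=27; inorder splits into left=[5, 6, 8, 11], right=[]
  root=8; inorder splits into left=[5, 6], right=[11]
  root=11; inorder splits into left=[], right=[]
  root=6; inorder splits into left=[5], right=[]
  root=5; inorder splits into left=[], right=[]
Reconstructed level-order: [27, 8, 6, 11, 5]


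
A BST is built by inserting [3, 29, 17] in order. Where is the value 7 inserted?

Starting tree (level order): [3, None, 29, 17]
Insertion path: 3 -> 29 -> 17
Result: insert 7 as left child of 17
Final tree (level order): [3, None, 29, 17, None, 7]


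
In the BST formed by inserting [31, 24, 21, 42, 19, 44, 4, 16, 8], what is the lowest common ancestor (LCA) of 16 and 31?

Tree insertion order: [31, 24, 21, 42, 19, 44, 4, 16, 8]
Tree (level-order array): [31, 24, 42, 21, None, None, 44, 19, None, None, None, 4, None, None, 16, 8]
In a BST, the LCA of p=16, q=31 is the first node v on the
root-to-leaf path with p <= v <= q (go left if both < v, right if both > v).
Walk from root:
  at 31: 16 <= 31 <= 31, this is the LCA
LCA = 31


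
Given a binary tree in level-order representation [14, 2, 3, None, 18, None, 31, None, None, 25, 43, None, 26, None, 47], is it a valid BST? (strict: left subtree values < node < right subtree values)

Level-order array: [14, 2, 3, None, 18, None, 31, None, None, 25, 43, None, 26, None, 47]
Validate using subtree bounds (lo, hi): at each node, require lo < value < hi,
then recurse left with hi=value and right with lo=value.
Preorder trace (stopping at first violation):
  at node 14 with bounds (-inf, +inf): OK
  at node 2 with bounds (-inf, 14): OK
  at node 18 with bounds (2, 14): VIOLATION
Node 18 violates its bound: not (2 < 18 < 14).
Result: Not a valid BST


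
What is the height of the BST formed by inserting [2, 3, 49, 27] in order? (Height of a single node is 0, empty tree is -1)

Insertion order: [2, 3, 49, 27]
Tree (level-order array): [2, None, 3, None, 49, 27]
Compute height bottom-up (empty subtree = -1):
  height(27) = 1 + max(-1, -1) = 0
  height(49) = 1 + max(0, -1) = 1
  height(3) = 1 + max(-1, 1) = 2
  height(2) = 1 + max(-1, 2) = 3
Height = 3


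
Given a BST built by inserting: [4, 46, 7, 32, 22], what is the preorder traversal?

Tree insertion order: [4, 46, 7, 32, 22]
Tree (level-order array): [4, None, 46, 7, None, None, 32, 22]
Preorder traversal: [4, 46, 7, 32, 22]


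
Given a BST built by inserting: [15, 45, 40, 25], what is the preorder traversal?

Tree insertion order: [15, 45, 40, 25]
Tree (level-order array): [15, None, 45, 40, None, 25]
Preorder traversal: [15, 45, 40, 25]


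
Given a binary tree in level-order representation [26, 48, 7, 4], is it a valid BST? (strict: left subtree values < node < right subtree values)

Level-order array: [26, 48, 7, 4]
Validate using subtree bounds (lo, hi): at each node, require lo < value < hi,
then recurse left with hi=value and right with lo=value.
Preorder trace (stopping at first violation):
  at node 26 with bounds (-inf, +inf): OK
  at node 48 with bounds (-inf, 26): VIOLATION
Node 48 violates its bound: not (-inf < 48 < 26).
Result: Not a valid BST


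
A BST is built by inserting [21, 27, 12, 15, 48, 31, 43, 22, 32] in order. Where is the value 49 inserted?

Starting tree (level order): [21, 12, 27, None, 15, 22, 48, None, None, None, None, 31, None, None, 43, 32]
Insertion path: 21 -> 27 -> 48
Result: insert 49 as right child of 48
Final tree (level order): [21, 12, 27, None, 15, 22, 48, None, None, None, None, 31, 49, None, 43, None, None, 32]


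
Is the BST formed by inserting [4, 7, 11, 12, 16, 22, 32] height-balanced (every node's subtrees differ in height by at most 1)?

Tree (level-order array): [4, None, 7, None, 11, None, 12, None, 16, None, 22, None, 32]
Definition: a tree is height-balanced if, at every node, |h(left) - h(right)| <= 1 (empty subtree has height -1).
Bottom-up per-node check:
  node 32: h_left=-1, h_right=-1, diff=0 [OK], height=0
  node 22: h_left=-1, h_right=0, diff=1 [OK], height=1
  node 16: h_left=-1, h_right=1, diff=2 [FAIL (|-1-1|=2 > 1)], height=2
  node 12: h_left=-1, h_right=2, diff=3 [FAIL (|-1-2|=3 > 1)], height=3
  node 11: h_left=-1, h_right=3, diff=4 [FAIL (|-1-3|=4 > 1)], height=4
  node 7: h_left=-1, h_right=4, diff=5 [FAIL (|-1-4|=5 > 1)], height=5
  node 4: h_left=-1, h_right=5, diff=6 [FAIL (|-1-5|=6 > 1)], height=6
Node 16 violates the condition: |-1 - 1| = 2 > 1.
Result: Not balanced


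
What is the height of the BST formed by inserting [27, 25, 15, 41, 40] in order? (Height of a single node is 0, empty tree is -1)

Insertion order: [27, 25, 15, 41, 40]
Tree (level-order array): [27, 25, 41, 15, None, 40]
Compute height bottom-up (empty subtree = -1):
  height(15) = 1 + max(-1, -1) = 0
  height(25) = 1 + max(0, -1) = 1
  height(40) = 1 + max(-1, -1) = 0
  height(41) = 1 + max(0, -1) = 1
  height(27) = 1 + max(1, 1) = 2
Height = 2


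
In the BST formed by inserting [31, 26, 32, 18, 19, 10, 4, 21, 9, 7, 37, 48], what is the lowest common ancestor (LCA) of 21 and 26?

Tree insertion order: [31, 26, 32, 18, 19, 10, 4, 21, 9, 7, 37, 48]
Tree (level-order array): [31, 26, 32, 18, None, None, 37, 10, 19, None, 48, 4, None, None, 21, None, None, None, 9, None, None, 7]
In a BST, the LCA of p=21, q=26 is the first node v on the
root-to-leaf path with p <= v <= q (go left if both < v, right if both > v).
Walk from root:
  at 31: both 21 and 26 < 31, go left
  at 26: 21 <= 26 <= 26, this is the LCA
LCA = 26


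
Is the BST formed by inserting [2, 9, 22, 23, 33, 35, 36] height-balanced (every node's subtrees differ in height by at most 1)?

Tree (level-order array): [2, None, 9, None, 22, None, 23, None, 33, None, 35, None, 36]
Definition: a tree is height-balanced if, at every node, |h(left) - h(right)| <= 1 (empty subtree has height -1).
Bottom-up per-node check:
  node 36: h_left=-1, h_right=-1, diff=0 [OK], height=0
  node 35: h_left=-1, h_right=0, diff=1 [OK], height=1
  node 33: h_left=-1, h_right=1, diff=2 [FAIL (|-1-1|=2 > 1)], height=2
  node 23: h_left=-1, h_right=2, diff=3 [FAIL (|-1-2|=3 > 1)], height=3
  node 22: h_left=-1, h_right=3, diff=4 [FAIL (|-1-3|=4 > 1)], height=4
  node 9: h_left=-1, h_right=4, diff=5 [FAIL (|-1-4|=5 > 1)], height=5
  node 2: h_left=-1, h_right=5, diff=6 [FAIL (|-1-5|=6 > 1)], height=6
Node 33 violates the condition: |-1 - 1| = 2 > 1.
Result: Not balanced


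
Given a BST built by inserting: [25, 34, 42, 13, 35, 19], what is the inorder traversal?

Tree insertion order: [25, 34, 42, 13, 35, 19]
Tree (level-order array): [25, 13, 34, None, 19, None, 42, None, None, 35]
Inorder traversal: [13, 19, 25, 34, 35, 42]


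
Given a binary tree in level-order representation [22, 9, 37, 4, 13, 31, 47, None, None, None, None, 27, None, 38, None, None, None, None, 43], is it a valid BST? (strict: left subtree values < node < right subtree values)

Level-order array: [22, 9, 37, 4, 13, 31, 47, None, None, None, None, 27, None, 38, None, None, None, None, 43]
Validate using subtree bounds (lo, hi): at each node, require lo < value < hi,
then recurse left with hi=value and right with lo=value.
Preorder trace (stopping at first violation):
  at node 22 with bounds (-inf, +inf): OK
  at node 9 with bounds (-inf, 22): OK
  at node 4 with bounds (-inf, 9): OK
  at node 13 with bounds (9, 22): OK
  at node 37 with bounds (22, +inf): OK
  at node 31 with bounds (22, 37): OK
  at node 27 with bounds (22, 31): OK
  at node 47 with bounds (37, +inf): OK
  at node 38 with bounds (37, 47): OK
  at node 43 with bounds (38, 47): OK
No violation found at any node.
Result: Valid BST


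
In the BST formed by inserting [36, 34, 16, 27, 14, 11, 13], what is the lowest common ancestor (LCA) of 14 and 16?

Tree insertion order: [36, 34, 16, 27, 14, 11, 13]
Tree (level-order array): [36, 34, None, 16, None, 14, 27, 11, None, None, None, None, 13]
In a BST, the LCA of p=14, q=16 is the first node v on the
root-to-leaf path with p <= v <= q (go left if both < v, right if both > v).
Walk from root:
  at 36: both 14 and 16 < 36, go left
  at 34: both 14 and 16 < 34, go left
  at 16: 14 <= 16 <= 16, this is the LCA
LCA = 16


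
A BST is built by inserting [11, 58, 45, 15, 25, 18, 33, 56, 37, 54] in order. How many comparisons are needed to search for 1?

Search path for 1: 11
Found: False
Comparisons: 1


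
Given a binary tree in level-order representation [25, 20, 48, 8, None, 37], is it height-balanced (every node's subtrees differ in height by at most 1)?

Tree (level-order array): [25, 20, 48, 8, None, 37]
Definition: a tree is height-balanced if, at every node, |h(left) - h(right)| <= 1 (empty subtree has height -1).
Bottom-up per-node check:
  node 8: h_left=-1, h_right=-1, diff=0 [OK], height=0
  node 20: h_left=0, h_right=-1, diff=1 [OK], height=1
  node 37: h_left=-1, h_right=-1, diff=0 [OK], height=0
  node 48: h_left=0, h_right=-1, diff=1 [OK], height=1
  node 25: h_left=1, h_right=1, diff=0 [OK], height=2
All nodes satisfy the balance condition.
Result: Balanced


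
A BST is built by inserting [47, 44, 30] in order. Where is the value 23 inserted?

Starting tree (level order): [47, 44, None, 30]
Insertion path: 47 -> 44 -> 30
Result: insert 23 as left child of 30
Final tree (level order): [47, 44, None, 30, None, 23]


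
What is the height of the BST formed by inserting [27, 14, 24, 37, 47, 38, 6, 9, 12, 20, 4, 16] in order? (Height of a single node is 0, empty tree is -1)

Insertion order: [27, 14, 24, 37, 47, 38, 6, 9, 12, 20, 4, 16]
Tree (level-order array): [27, 14, 37, 6, 24, None, 47, 4, 9, 20, None, 38, None, None, None, None, 12, 16]
Compute height bottom-up (empty subtree = -1):
  height(4) = 1 + max(-1, -1) = 0
  height(12) = 1 + max(-1, -1) = 0
  height(9) = 1 + max(-1, 0) = 1
  height(6) = 1 + max(0, 1) = 2
  height(16) = 1 + max(-1, -1) = 0
  height(20) = 1 + max(0, -1) = 1
  height(24) = 1 + max(1, -1) = 2
  height(14) = 1 + max(2, 2) = 3
  height(38) = 1 + max(-1, -1) = 0
  height(47) = 1 + max(0, -1) = 1
  height(37) = 1 + max(-1, 1) = 2
  height(27) = 1 + max(3, 2) = 4
Height = 4


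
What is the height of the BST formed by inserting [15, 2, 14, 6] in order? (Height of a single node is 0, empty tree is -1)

Insertion order: [15, 2, 14, 6]
Tree (level-order array): [15, 2, None, None, 14, 6]
Compute height bottom-up (empty subtree = -1):
  height(6) = 1 + max(-1, -1) = 0
  height(14) = 1 + max(0, -1) = 1
  height(2) = 1 + max(-1, 1) = 2
  height(15) = 1 + max(2, -1) = 3
Height = 3


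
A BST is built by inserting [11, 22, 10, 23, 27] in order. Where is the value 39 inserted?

Starting tree (level order): [11, 10, 22, None, None, None, 23, None, 27]
Insertion path: 11 -> 22 -> 23 -> 27
Result: insert 39 as right child of 27
Final tree (level order): [11, 10, 22, None, None, None, 23, None, 27, None, 39]


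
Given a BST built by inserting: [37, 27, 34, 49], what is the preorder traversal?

Tree insertion order: [37, 27, 34, 49]
Tree (level-order array): [37, 27, 49, None, 34]
Preorder traversal: [37, 27, 34, 49]


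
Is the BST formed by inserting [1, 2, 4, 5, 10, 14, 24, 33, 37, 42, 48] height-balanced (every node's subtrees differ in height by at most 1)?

Tree (level-order array): [1, None, 2, None, 4, None, 5, None, 10, None, 14, None, 24, None, 33, None, 37, None, 42, None, 48]
Definition: a tree is height-balanced if, at every node, |h(left) - h(right)| <= 1 (empty subtree has height -1).
Bottom-up per-node check:
  node 48: h_left=-1, h_right=-1, diff=0 [OK], height=0
  node 42: h_left=-1, h_right=0, diff=1 [OK], height=1
  node 37: h_left=-1, h_right=1, diff=2 [FAIL (|-1-1|=2 > 1)], height=2
  node 33: h_left=-1, h_right=2, diff=3 [FAIL (|-1-2|=3 > 1)], height=3
  node 24: h_left=-1, h_right=3, diff=4 [FAIL (|-1-3|=4 > 1)], height=4
  node 14: h_left=-1, h_right=4, diff=5 [FAIL (|-1-4|=5 > 1)], height=5
  node 10: h_left=-1, h_right=5, diff=6 [FAIL (|-1-5|=6 > 1)], height=6
  node 5: h_left=-1, h_right=6, diff=7 [FAIL (|-1-6|=7 > 1)], height=7
  node 4: h_left=-1, h_right=7, diff=8 [FAIL (|-1-7|=8 > 1)], height=8
  node 2: h_left=-1, h_right=8, diff=9 [FAIL (|-1-8|=9 > 1)], height=9
  node 1: h_left=-1, h_right=9, diff=10 [FAIL (|-1-9|=10 > 1)], height=10
Node 37 violates the condition: |-1 - 1| = 2 > 1.
Result: Not balanced


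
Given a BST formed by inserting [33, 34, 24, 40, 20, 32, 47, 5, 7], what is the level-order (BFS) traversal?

Tree insertion order: [33, 34, 24, 40, 20, 32, 47, 5, 7]
Tree (level-order array): [33, 24, 34, 20, 32, None, 40, 5, None, None, None, None, 47, None, 7]
BFS from the root, enqueuing left then right child of each popped node:
  queue [33] -> pop 33, enqueue [24, 34], visited so far: [33]
  queue [24, 34] -> pop 24, enqueue [20, 32], visited so far: [33, 24]
  queue [34, 20, 32] -> pop 34, enqueue [40], visited so far: [33, 24, 34]
  queue [20, 32, 40] -> pop 20, enqueue [5], visited so far: [33, 24, 34, 20]
  queue [32, 40, 5] -> pop 32, enqueue [none], visited so far: [33, 24, 34, 20, 32]
  queue [40, 5] -> pop 40, enqueue [47], visited so far: [33, 24, 34, 20, 32, 40]
  queue [5, 47] -> pop 5, enqueue [7], visited so far: [33, 24, 34, 20, 32, 40, 5]
  queue [47, 7] -> pop 47, enqueue [none], visited so far: [33, 24, 34, 20, 32, 40, 5, 47]
  queue [7] -> pop 7, enqueue [none], visited so far: [33, 24, 34, 20, 32, 40, 5, 47, 7]
Result: [33, 24, 34, 20, 32, 40, 5, 47, 7]


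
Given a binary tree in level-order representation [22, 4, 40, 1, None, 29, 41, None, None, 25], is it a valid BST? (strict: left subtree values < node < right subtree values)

Level-order array: [22, 4, 40, 1, None, 29, 41, None, None, 25]
Validate using subtree bounds (lo, hi): at each node, require lo < value < hi,
then recurse left with hi=value and right with lo=value.
Preorder trace (stopping at first violation):
  at node 22 with bounds (-inf, +inf): OK
  at node 4 with bounds (-inf, 22): OK
  at node 1 with bounds (-inf, 4): OK
  at node 40 with bounds (22, +inf): OK
  at node 29 with bounds (22, 40): OK
  at node 25 with bounds (22, 29): OK
  at node 41 with bounds (40, +inf): OK
No violation found at any node.
Result: Valid BST


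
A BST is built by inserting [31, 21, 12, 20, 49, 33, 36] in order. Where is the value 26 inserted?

Starting tree (level order): [31, 21, 49, 12, None, 33, None, None, 20, None, 36]
Insertion path: 31 -> 21
Result: insert 26 as right child of 21
Final tree (level order): [31, 21, 49, 12, 26, 33, None, None, 20, None, None, None, 36]


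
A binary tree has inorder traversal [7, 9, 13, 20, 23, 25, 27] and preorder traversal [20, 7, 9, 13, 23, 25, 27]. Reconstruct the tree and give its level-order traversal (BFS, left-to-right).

Inorder:  [7, 9, 13, 20, 23, 25, 27]
Preorder: [20, 7, 9, 13, 23, 25, 27]
Algorithm: preorder visits root first, so consume preorder in order;
for each root, split the current inorder slice at that value into
left-subtree inorder and right-subtree inorder, then recurse.
Recursive splits:
  root=20; inorder splits into left=[7, 9, 13], right=[23, 25, 27]
  root=7; inorder splits into left=[], right=[9, 13]
  root=9; inorder splits into left=[], right=[13]
  root=13; inorder splits into left=[], right=[]
  root=23; inorder splits into left=[], right=[25, 27]
  root=25; inorder splits into left=[], right=[27]
  root=27; inorder splits into left=[], right=[]
Reconstructed level-order: [20, 7, 23, 9, 25, 13, 27]


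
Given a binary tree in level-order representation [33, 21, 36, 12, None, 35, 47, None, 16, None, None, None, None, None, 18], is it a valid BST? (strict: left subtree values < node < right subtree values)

Level-order array: [33, 21, 36, 12, None, 35, 47, None, 16, None, None, None, None, None, 18]
Validate using subtree bounds (lo, hi): at each node, require lo < value < hi,
then recurse left with hi=value and right with lo=value.
Preorder trace (stopping at first violation):
  at node 33 with bounds (-inf, +inf): OK
  at node 21 with bounds (-inf, 33): OK
  at node 12 with bounds (-inf, 21): OK
  at node 16 with bounds (12, 21): OK
  at node 18 with bounds (16, 21): OK
  at node 36 with bounds (33, +inf): OK
  at node 35 with bounds (33, 36): OK
  at node 47 with bounds (36, +inf): OK
No violation found at any node.
Result: Valid BST


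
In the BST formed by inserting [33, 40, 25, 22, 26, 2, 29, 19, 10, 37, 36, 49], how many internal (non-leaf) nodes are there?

Tree built from: [33, 40, 25, 22, 26, 2, 29, 19, 10, 37, 36, 49]
Tree (level-order array): [33, 25, 40, 22, 26, 37, 49, 2, None, None, 29, 36, None, None, None, None, 19, None, None, None, None, 10]
Rule: An internal node has at least one child.
Per-node child counts:
  node 33: 2 child(ren)
  node 25: 2 child(ren)
  node 22: 1 child(ren)
  node 2: 1 child(ren)
  node 19: 1 child(ren)
  node 10: 0 child(ren)
  node 26: 1 child(ren)
  node 29: 0 child(ren)
  node 40: 2 child(ren)
  node 37: 1 child(ren)
  node 36: 0 child(ren)
  node 49: 0 child(ren)
Matching nodes: [33, 25, 22, 2, 19, 26, 40, 37]
Count of internal (non-leaf) nodes: 8


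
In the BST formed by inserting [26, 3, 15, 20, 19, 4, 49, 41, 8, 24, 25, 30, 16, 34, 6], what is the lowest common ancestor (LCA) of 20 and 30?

Tree insertion order: [26, 3, 15, 20, 19, 4, 49, 41, 8, 24, 25, 30, 16, 34, 6]
Tree (level-order array): [26, 3, 49, None, 15, 41, None, 4, 20, 30, None, None, 8, 19, 24, None, 34, 6, None, 16, None, None, 25]
In a BST, the LCA of p=20, q=30 is the first node v on the
root-to-leaf path with p <= v <= q (go left if both < v, right if both > v).
Walk from root:
  at 26: 20 <= 26 <= 30, this is the LCA
LCA = 26


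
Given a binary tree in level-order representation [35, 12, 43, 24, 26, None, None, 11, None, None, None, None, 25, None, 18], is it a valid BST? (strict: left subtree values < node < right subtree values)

Level-order array: [35, 12, 43, 24, 26, None, None, 11, None, None, None, None, 25, None, 18]
Validate using subtree bounds (lo, hi): at each node, require lo < value < hi,
then recurse left with hi=value and right with lo=value.
Preorder trace (stopping at first violation):
  at node 35 with bounds (-inf, +inf): OK
  at node 12 with bounds (-inf, 35): OK
  at node 24 with bounds (-inf, 12): VIOLATION
Node 24 violates its bound: not (-inf < 24 < 12).
Result: Not a valid BST


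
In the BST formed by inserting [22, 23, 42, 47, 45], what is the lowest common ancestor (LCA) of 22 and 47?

Tree insertion order: [22, 23, 42, 47, 45]
Tree (level-order array): [22, None, 23, None, 42, None, 47, 45]
In a BST, the LCA of p=22, q=47 is the first node v on the
root-to-leaf path with p <= v <= q (go left if both < v, right if both > v).
Walk from root:
  at 22: 22 <= 22 <= 47, this is the LCA
LCA = 22


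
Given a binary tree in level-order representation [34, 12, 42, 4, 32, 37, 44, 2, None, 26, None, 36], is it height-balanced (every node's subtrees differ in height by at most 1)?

Tree (level-order array): [34, 12, 42, 4, 32, 37, 44, 2, None, 26, None, 36]
Definition: a tree is height-balanced if, at every node, |h(left) - h(right)| <= 1 (empty subtree has height -1).
Bottom-up per-node check:
  node 2: h_left=-1, h_right=-1, diff=0 [OK], height=0
  node 4: h_left=0, h_right=-1, diff=1 [OK], height=1
  node 26: h_left=-1, h_right=-1, diff=0 [OK], height=0
  node 32: h_left=0, h_right=-1, diff=1 [OK], height=1
  node 12: h_left=1, h_right=1, diff=0 [OK], height=2
  node 36: h_left=-1, h_right=-1, diff=0 [OK], height=0
  node 37: h_left=0, h_right=-1, diff=1 [OK], height=1
  node 44: h_left=-1, h_right=-1, diff=0 [OK], height=0
  node 42: h_left=1, h_right=0, diff=1 [OK], height=2
  node 34: h_left=2, h_right=2, diff=0 [OK], height=3
All nodes satisfy the balance condition.
Result: Balanced


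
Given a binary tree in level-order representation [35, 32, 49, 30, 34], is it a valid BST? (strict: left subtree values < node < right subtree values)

Level-order array: [35, 32, 49, 30, 34]
Validate using subtree bounds (lo, hi): at each node, require lo < value < hi,
then recurse left with hi=value and right with lo=value.
Preorder trace (stopping at first violation):
  at node 35 with bounds (-inf, +inf): OK
  at node 32 with bounds (-inf, 35): OK
  at node 30 with bounds (-inf, 32): OK
  at node 34 with bounds (32, 35): OK
  at node 49 with bounds (35, +inf): OK
No violation found at any node.
Result: Valid BST


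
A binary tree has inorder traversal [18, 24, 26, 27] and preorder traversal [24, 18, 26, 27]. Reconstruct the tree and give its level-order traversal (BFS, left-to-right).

Inorder:  [18, 24, 26, 27]
Preorder: [24, 18, 26, 27]
Algorithm: preorder visits root first, so consume preorder in order;
for each root, split the current inorder slice at that value into
left-subtree inorder and right-subtree inorder, then recurse.
Recursive splits:
  root=24; inorder splits into left=[18], right=[26, 27]
  root=18; inorder splits into left=[], right=[]
  root=26; inorder splits into left=[], right=[27]
  root=27; inorder splits into left=[], right=[]
Reconstructed level-order: [24, 18, 26, 27]


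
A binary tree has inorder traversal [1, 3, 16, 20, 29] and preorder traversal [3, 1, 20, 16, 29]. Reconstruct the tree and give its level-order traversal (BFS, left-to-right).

Inorder:  [1, 3, 16, 20, 29]
Preorder: [3, 1, 20, 16, 29]
Algorithm: preorder visits root first, so consume preorder in order;
for each root, split the current inorder slice at that value into
left-subtree inorder and right-subtree inorder, then recurse.
Recursive splits:
  root=3; inorder splits into left=[1], right=[16, 20, 29]
  root=1; inorder splits into left=[], right=[]
  root=20; inorder splits into left=[16], right=[29]
  root=16; inorder splits into left=[], right=[]
  root=29; inorder splits into left=[], right=[]
Reconstructed level-order: [3, 1, 20, 16, 29]


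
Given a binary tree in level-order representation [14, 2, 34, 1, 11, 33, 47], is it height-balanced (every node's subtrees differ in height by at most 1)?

Tree (level-order array): [14, 2, 34, 1, 11, 33, 47]
Definition: a tree is height-balanced if, at every node, |h(left) - h(right)| <= 1 (empty subtree has height -1).
Bottom-up per-node check:
  node 1: h_left=-1, h_right=-1, diff=0 [OK], height=0
  node 11: h_left=-1, h_right=-1, diff=0 [OK], height=0
  node 2: h_left=0, h_right=0, diff=0 [OK], height=1
  node 33: h_left=-1, h_right=-1, diff=0 [OK], height=0
  node 47: h_left=-1, h_right=-1, diff=0 [OK], height=0
  node 34: h_left=0, h_right=0, diff=0 [OK], height=1
  node 14: h_left=1, h_right=1, diff=0 [OK], height=2
All nodes satisfy the balance condition.
Result: Balanced


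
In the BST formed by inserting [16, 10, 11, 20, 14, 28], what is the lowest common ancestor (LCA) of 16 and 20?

Tree insertion order: [16, 10, 11, 20, 14, 28]
Tree (level-order array): [16, 10, 20, None, 11, None, 28, None, 14]
In a BST, the LCA of p=16, q=20 is the first node v on the
root-to-leaf path with p <= v <= q (go left if both < v, right if both > v).
Walk from root:
  at 16: 16 <= 16 <= 20, this is the LCA
LCA = 16


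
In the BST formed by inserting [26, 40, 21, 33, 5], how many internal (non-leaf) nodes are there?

Tree built from: [26, 40, 21, 33, 5]
Tree (level-order array): [26, 21, 40, 5, None, 33]
Rule: An internal node has at least one child.
Per-node child counts:
  node 26: 2 child(ren)
  node 21: 1 child(ren)
  node 5: 0 child(ren)
  node 40: 1 child(ren)
  node 33: 0 child(ren)
Matching nodes: [26, 21, 40]
Count of internal (non-leaf) nodes: 3


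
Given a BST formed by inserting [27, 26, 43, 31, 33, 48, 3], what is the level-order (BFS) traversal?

Tree insertion order: [27, 26, 43, 31, 33, 48, 3]
Tree (level-order array): [27, 26, 43, 3, None, 31, 48, None, None, None, 33]
BFS from the root, enqueuing left then right child of each popped node:
  queue [27] -> pop 27, enqueue [26, 43], visited so far: [27]
  queue [26, 43] -> pop 26, enqueue [3], visited so far: [27, 26]
  queue [43, 3] -> pop 43, enqueue [31, 48], visited so far: [27, 26, 43]
  queue [3, 31, 48] -> pop 3, enqueue [none], visited so far: [27, 26, 43, 3]
  queue [31, 48] -> pop 31, enqueue [33], visited so far: [27, 26, 43, 3, 31]
  queue [48, 33] -> pop 48, enqueue [none], visited so far: [27, 26, 43, 3, 31, 48]
  queue [33] -> pop 33, enqueue [none], visited so far: [27, 26, 43, 3, 31, 48, 33]
Result: [27, 26, 43, 3, 31, 48, 33]


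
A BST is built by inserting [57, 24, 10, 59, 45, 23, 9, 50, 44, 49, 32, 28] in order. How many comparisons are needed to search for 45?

Search path for 45: 57 -> 24 -> 45
Found: True
Comparisons: 3


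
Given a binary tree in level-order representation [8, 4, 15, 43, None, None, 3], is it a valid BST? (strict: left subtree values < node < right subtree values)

Level-order array: [8, 4, 15, 43, None, None, 3]
Validate using subtree bounds (lo, hi): at each node, require lo < value < hi,
then recurse left with hi=value and right with lo=value.
Preorder trace (stopping at first violation):
  at node 8 with bounds (-inf, +inf): OK
  at node 4 with bounds (-inf, 8): OK
  at node 43 with bounds (-inf, 4): VIOLATION
Node 43 violates its bound: not (-inf < 43 < 4).
Result: Not a valid BST


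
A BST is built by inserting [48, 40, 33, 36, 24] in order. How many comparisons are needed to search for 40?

Search path for 40: 48 -> 40
Found: True
Comparisons: 2


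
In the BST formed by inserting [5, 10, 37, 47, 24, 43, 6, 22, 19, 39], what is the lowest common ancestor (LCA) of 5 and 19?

Tree insertion order: [5, 10, 37, 47, 24, 43, 6, 22, 19, 39]
Tree (level-order array): [5, None, 10, 6, 37, None, None, 24, 47, 22, None, 43, None, 19, None, 39]
In a BST, the LCA of p=5, q=19 is the first node v on the
root-to-leaf path with p <= v <= q (go left if both < v, right if both > v).
Walk from root:
  at 5: 5 <= 5 <= 19, this is the LCA
LCA = 5


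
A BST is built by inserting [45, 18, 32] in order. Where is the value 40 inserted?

Starting tree (level order): [45, 18, None, None, 32]
Insertion path: 45 -> 18 -> 32
Result: insert 40 as right child of 32
Final tree (level order): [45, 18, None, None, 32, None, 40]


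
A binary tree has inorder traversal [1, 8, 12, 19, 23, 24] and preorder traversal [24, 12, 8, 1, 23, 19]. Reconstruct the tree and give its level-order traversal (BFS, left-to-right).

Inorder:  [1, 8, 12, 19, 23, 24]
Preorder: [24, 12, 8, 1, 23, 19]
Algorithm: preorder visits root first, so consume preorder in order;
for each root, split the current inorder slice at that value into
left-subtree inorder and right-subtree inorder, then recurse.
Recursive splits:
  root=24; inorder splits into left=[1, 8, 12, 19, 23], right=[]
  root=12; inorder splits into left=[1, 8], right=[19, 23]
  root=8; inorder splits into left=[1], right=[]
  root=1; inorder splits into left=[], right=[]
  root=23; inorder splits into left=[19], right=[]
  root=19; inorder splits into left=[], right=[]
Reconstructed level-order: [24, 12, 8, 23, 1, 19]


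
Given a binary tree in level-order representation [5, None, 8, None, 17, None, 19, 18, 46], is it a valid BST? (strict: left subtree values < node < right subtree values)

Level-order array: [5, None, 8, None, 17, None, 19, 18, 46]
Validate using subtree bounds (lo, hi): at each node, require lo < value < hi,
then recurse left with hi=value and right with lo=value.
Preorder trace (stopping at first violation):
  at node 5 with bounds (-inf, +inf): OK
  at node 8 with bounds (5, +inf): OK
  at node 17 with bounds (8, +inf): OK
  at node 19 with bounds (17, +inf): OK
  at node 18 with bounds (17, 19): OK
  at node 46 with bounds (19, +inf): OK
No violation found at any node.
Result: Valid BST


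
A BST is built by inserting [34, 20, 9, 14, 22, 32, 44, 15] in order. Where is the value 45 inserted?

Starting tree (level order): [34, 20, 44, 9, 22, None, None, None, 14, None, 32, None, 15]
Insertion path: 34 -> 44
Result: insert 45 as right child of 44
Final tree (level order): [34, 20, 44, 9, 22, None, 45, None, 14, None, 32, None, None, None, 15]


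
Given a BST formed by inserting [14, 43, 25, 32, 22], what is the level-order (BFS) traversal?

Tree insertion order: [14, 43, 25, 32, 22]
Tree (level-order array): [14, None, 43, 25, None, 22, 32]
BFS from the root, enqueuing left then right child of each popped node:
  queue [14] -> pop 14, enqueue [43], visited so far: [14]
  queue [43] -> pop 43, enqueue [25], visited so far: [14, 43]
  queue [25] -> pop 25, enqueue [22, 32], visited so far: [14, 43, 25]
  queue [22, 32] -> pop 22, enqueue [none], visited so far: [14, 43, 25, 22]
  queue [32] -> pop 32, enqueue [none], visited so far: [14, 43, 25, 22, 32]
Result: [14, 43, 25, 22, 32]


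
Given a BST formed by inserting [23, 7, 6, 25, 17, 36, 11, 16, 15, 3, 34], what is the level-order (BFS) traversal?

Tree insertion order: [23, 7, 6, 25, 17, 36, 11, 16, 15, 3, 34]
Tree (level-order array): [23, 7, 25, 6, 17, None, 36, 3, None, 11, None, 34, None, None, None, None, 16, None, None, 15]
BFS from the root, enqueuing left then right child of each popped node:
  queue [23] -> pop 23, enqueue [7, 25], visited so far: [23]
  queue [7, 25] -> pop 7, enqueue [6, 17], visited so far: [23, 7]
  queue [25, 6, 17] -> pop 25, enqueue [36], visited so far: [23, 7, 25]
  queue [6, 17, 36] -> pop 6, enqueue [3], visited so far: [23, 7, 25, 6]
  queue [17, 36, 3] -> pop 17, enqueue [11], visited so far: [23, 7, 25, 6, 17]
  queue [36, 3, 11] -> pop 36, enqueue [34], visited so far: [23, 7, 25, 6, 17, 36]
  queue [3, 11, 34] -> pop 3, enqueue [none], visited so far: [23, 7, 25, 6, 17, 36, 3]
  queue [11, 34] -> pop 11, enqueue [16], visited so far: [23, 7, 25, 6, 17, 36, 3, 11]
  queue [34, 16] -> pop 34, enqueue [none], visited so far: [23, 7, 25, 6, 17, 36, 3, 11, 34]
  queue [16] -> pop 16, enqueue [15], visited so far: [23, 7, 25, 6, 17, 36, 3, 11, 34, 16]
  queue [15] -> pop 15, enqueue [none], visited so far: [23, 7, 25, 6, 17, 36, 3, 11, 34, 16, 15]
Result: [23, 7, 25, 6, 17, 36, 3, 11, 34, 16, 15]


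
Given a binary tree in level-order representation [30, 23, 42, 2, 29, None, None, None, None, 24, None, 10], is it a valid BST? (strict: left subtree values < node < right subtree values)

Level-order array: [30, 23, 42, 2, 29, None, None, None, None, 24, None, 10]
Validate using subtree bounds (lo, hi): at each node, require lo < value < hi,
then recurse left with hi=value and right with lo=value.
Preorder trace (stopping at first violation):
  at node 30 with bounds (-inf, +inf): OK
  at node 23 with bounds (-inf, 30): OK
  at node 2 with bounds (-inf, 23): OK
  at node 29 with bounds (23, 30): OK
  at node 24 with bounds (23, 29): OK
  at node 10 with bounds (23, 24): VIOLATION
Node 10 violates its bound: not (23 < 10 < 24).
Result: Not a valid BST
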